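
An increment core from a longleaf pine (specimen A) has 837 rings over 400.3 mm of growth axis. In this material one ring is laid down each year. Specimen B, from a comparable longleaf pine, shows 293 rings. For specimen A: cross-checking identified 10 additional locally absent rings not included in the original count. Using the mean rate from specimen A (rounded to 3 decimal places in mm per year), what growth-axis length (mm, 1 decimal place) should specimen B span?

138.6 mm

Specimen A: true ring count = 837 + 10 = 847.
A: Extension rate ≈ 400.3 / 847 = 0.473 mm/year.
Length of B = 0.473 × 293 = 138.6 mm.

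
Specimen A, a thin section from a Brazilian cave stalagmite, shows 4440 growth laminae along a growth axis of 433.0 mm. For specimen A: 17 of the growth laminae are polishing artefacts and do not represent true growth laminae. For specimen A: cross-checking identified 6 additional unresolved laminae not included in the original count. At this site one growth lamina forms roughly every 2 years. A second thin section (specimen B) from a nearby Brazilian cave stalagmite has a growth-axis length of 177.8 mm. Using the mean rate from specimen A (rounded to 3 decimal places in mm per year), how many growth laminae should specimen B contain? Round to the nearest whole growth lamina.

1814 growth laminae

Specimen A: correcting the raw count gives 4440 − 17 + 6 = 4429 true growth laminae.
Specimen A: multiplying by 2 years per growth lamina: 4429 × 2 = 8858 years.
A: Extension rate ≈ 433.0 / 8858 = 0.049 mm/yr.
B spans 177.8 / 0.049 = 3628.57 years; at 2 years per growth lamina that is 3628.57 / 2 ≈ 1814 growth laminae.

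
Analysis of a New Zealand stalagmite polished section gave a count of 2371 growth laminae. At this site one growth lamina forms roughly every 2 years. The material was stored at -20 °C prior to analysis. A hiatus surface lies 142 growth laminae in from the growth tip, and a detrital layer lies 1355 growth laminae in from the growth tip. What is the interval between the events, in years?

The two markers are separated by 1355 − 142 = 1213 growth laminae.
Multiplying by 2 years per growth lamina: 1213 × 2 = 2426 years.

2426 yr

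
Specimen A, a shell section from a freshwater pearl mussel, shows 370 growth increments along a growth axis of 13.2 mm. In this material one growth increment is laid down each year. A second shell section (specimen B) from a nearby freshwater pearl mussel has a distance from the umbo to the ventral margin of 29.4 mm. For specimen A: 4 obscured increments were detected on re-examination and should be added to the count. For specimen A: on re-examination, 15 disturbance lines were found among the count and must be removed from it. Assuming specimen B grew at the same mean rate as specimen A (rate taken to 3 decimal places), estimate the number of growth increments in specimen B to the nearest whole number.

Specimen A: after corrections the count is 370 − 15 + 4 = 359 growth increments.
A: Extension rate ≈ 13.2 / 359 = 0.037 mm/year.
Specimen B: 29.4 mm / 0.037 mm per year = 794.59 years ≈ 795 growth increments.

795 growth increments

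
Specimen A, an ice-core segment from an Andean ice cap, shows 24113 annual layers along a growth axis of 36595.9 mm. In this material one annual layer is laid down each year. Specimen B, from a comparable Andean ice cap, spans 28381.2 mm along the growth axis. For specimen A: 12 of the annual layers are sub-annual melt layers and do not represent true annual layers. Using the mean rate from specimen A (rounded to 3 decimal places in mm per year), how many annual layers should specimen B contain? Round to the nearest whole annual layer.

Specimen A: correcting the raw count gives 24113 − 12 = 24101 true annual layers.
A: Mean rate = 36595.9 mm / 24101 years ≈ 1.518 mm/year.
For B, 28381.2 / 1.518 = 18696.44 years ≈ 18696 annual layers.

18696 annual layers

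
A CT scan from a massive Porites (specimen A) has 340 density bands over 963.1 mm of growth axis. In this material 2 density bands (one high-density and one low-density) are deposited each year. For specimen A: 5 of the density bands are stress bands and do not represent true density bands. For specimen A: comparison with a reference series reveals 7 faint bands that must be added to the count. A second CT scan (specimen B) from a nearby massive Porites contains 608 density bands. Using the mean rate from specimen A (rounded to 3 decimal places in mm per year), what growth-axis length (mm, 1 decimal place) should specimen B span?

1712.1 mm

Specimen A: adjusted count: 340 − 5 + 7 = 342 density bands.
Specimen A: 342 density bands at 2 per year is 342 / 2 = 171 years.
A: 963.1 mm over 171 years gives 963.1 / 171 ≈ 5.632 mm/yr.
Specimen B: 608 density bands at 2 per year is 608 / 2 = 304 years. For B, 5.632 mm/year × 304 years = 1712.1 mm.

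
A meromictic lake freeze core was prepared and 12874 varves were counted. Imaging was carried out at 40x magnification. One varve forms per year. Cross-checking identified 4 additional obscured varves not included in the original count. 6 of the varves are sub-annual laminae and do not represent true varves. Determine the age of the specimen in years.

12872 yr

Correcting the raw count gives 12874 − 6 + 4 = 12872 true varves.
At one varve per year, that is 12872 years.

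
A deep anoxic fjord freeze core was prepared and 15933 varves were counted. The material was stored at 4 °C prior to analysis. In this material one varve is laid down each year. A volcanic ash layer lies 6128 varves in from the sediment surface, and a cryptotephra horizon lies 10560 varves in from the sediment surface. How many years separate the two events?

4432 yr

Separation: 10560 − 6128 = 4432 varves.
One varve per year makes the interval 4432 years.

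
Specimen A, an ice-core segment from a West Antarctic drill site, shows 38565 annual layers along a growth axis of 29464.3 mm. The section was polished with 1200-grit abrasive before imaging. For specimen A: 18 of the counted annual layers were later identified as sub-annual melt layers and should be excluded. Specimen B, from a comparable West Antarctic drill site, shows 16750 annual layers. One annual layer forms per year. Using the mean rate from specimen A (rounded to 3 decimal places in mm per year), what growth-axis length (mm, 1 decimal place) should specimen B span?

12797.0 mm

Specimen A: adjusted count: 38565 − 18 = 38547 annual layers.
A: 29464.3 mm over 38547 years gives 29464.3 / 38547 ≈ 0.764 mm/year.
For B, 0.764 mm/year × 16750 years = 12797.0 mm.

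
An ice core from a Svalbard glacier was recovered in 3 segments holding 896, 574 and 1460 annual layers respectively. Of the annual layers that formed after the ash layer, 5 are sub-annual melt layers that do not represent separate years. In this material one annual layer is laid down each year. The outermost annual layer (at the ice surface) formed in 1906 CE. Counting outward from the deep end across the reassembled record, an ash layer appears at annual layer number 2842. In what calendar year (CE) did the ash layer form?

1823 CE

Total annual layers = 896 + 574 + 1460 = 2930.
The ash layer sits at annual layer 2842 from the deep end, so 2930 − 2842 = 88 annual layers formed after it.
88 − 5 false = 83 true annual layers after the ash layer.
Counting back 83 years from 1906 CE places the ash layer in 1906 − 83 = 1823 CE.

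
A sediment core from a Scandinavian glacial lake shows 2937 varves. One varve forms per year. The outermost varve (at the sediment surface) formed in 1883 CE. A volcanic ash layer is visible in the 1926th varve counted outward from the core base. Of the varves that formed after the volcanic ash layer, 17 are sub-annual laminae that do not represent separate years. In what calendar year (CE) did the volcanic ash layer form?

2937 − 1926 = 1011 varves lie beyond the volcanic ash layer toward the sediment surface.
Excluding 17 false varves: 1011 − 17 = 994.
Counting back 994 years from 1883 CE places the volcanic ash layer in 1883 − 994 = 889 CE.

889 CE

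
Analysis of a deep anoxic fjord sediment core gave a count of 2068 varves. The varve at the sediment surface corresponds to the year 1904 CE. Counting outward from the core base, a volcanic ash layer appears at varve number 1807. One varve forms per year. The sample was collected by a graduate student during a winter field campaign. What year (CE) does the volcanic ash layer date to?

Between varve 1807 and the sediment surface there are 2068 − 1807 = 261 varves.
The varve at the sediment surface is 1904 CE, so the volcanic ash layer dates to 1904 − 261 = 1643 CE.

1643 CE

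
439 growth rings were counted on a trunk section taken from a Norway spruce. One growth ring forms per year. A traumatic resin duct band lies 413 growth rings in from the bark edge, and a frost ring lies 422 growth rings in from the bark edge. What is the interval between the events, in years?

Separation: 422 − 413 = 9 growth rings.
One growth ring per year makes the interval 9 years.

9 years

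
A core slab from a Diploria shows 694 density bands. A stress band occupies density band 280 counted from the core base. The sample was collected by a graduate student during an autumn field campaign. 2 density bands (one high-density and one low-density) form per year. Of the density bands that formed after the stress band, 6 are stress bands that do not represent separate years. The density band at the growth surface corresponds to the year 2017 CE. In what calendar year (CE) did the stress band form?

Between density band 280 and the growth surface there are 694 − 280 = 414 density bands.
Removing the 6 false density bands leaves 414 − 6 = 408 true density bands beyond the stress band.
With 2 density bands per year, 408 / 2 = 204 years.
The density band at the growth surface is 2017 CE, so the stress band dates to 2017 − 204 = 1813 CE.

1813 CE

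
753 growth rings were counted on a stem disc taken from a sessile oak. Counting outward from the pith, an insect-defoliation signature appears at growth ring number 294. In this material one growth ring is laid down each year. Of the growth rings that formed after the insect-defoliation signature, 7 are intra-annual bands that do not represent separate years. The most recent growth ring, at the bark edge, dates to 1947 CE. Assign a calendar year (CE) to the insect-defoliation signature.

Between growth ring 294 and the bark edge there are 753 − 294 = 459 growth rings.
459 − 7 false = 452 true growth rings after the insect-defoliation signature.
Counting back 452 years from 1947 CE places the insect-defoliation signature in 1947 − 452 = 1495 CE.

1495 CE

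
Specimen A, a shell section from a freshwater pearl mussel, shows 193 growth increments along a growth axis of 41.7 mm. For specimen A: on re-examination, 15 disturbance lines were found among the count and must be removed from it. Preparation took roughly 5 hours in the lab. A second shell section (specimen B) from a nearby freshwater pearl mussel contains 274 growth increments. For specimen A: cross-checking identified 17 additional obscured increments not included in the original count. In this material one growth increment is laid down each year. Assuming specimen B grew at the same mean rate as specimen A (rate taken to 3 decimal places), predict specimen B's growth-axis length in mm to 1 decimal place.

Specimen A: adjusted count: 193 − 15 + 17 = 195 growth increments.
A: 41.7 mm over 195 years gives 41.7 / 195 ≈ 0.214 mm per year.
Length of B = 0.214 × 274 = 58.6 mm.

58.6 mm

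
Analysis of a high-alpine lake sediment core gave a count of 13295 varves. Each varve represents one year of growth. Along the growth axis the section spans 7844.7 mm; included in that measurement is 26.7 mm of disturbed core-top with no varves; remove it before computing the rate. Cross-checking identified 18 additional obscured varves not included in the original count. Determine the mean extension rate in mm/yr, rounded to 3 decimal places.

Correcting the raw count gives 13295 + 18 = 13313 true varves.
The growth record spans 7844.7 − 26.7 = 7818.0 mm.
7818.0 mm over 13313 years gives 7818.0 / 13313 ≈ 0.587 mm/yr.

0.587 mm/yr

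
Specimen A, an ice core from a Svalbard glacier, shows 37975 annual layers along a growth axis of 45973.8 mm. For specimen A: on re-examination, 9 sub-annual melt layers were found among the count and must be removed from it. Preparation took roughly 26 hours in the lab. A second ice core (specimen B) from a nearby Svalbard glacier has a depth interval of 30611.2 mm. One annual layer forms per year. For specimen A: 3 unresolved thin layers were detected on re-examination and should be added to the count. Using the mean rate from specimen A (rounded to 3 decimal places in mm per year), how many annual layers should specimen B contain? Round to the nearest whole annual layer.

25278 annual layers

Specimen A: after corrections the count is 37975 − 9 + 3 = 37969 annual layers.
A: Extension rate ≈ 45973.8 / 37969 = 1.211 mm/year.
Specimen B: 30611.2 mm / 1.211 mm per year = 25277.62 years ≈ 25278 annual layers.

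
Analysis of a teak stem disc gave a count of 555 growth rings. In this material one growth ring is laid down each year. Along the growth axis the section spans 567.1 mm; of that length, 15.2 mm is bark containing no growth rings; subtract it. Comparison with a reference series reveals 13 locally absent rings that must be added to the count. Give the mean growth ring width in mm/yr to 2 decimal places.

0.97 mm/yr

After corrections the count is 555 + 13 = 568 growth rings.
Net length = 567.1 − 15.2 = 551.9 mm.
Mean rate = 551.9 mm / 568 years ≈ 0.97 mm/yr.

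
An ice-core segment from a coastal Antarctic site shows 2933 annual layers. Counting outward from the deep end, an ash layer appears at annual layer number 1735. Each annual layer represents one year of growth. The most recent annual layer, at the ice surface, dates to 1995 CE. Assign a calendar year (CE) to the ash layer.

797 CE

2933 − 1735 = 1198 annual layers lie beyond the ash layer toward the ice surface.
Counting back 1198 years from 1995 CE places the ash layer in 1995 − 1198 = 797 CE.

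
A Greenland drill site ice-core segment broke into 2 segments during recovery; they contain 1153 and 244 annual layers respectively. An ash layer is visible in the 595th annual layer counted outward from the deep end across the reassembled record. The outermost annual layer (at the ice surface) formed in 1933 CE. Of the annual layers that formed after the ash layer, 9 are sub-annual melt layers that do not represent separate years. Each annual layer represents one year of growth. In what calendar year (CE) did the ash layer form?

Total annual layers = 1153 + 244 = 1397.
The ash layer sits at annual layer 595 from the deep end, so 1397 − 595 = 802 annual layers formed after it.
Removing the 9 false annual layers leaves 802 − 9 = 793 true annual layers beyond the ash layer.
1933 − 793 = 1140 CE.

1140 CE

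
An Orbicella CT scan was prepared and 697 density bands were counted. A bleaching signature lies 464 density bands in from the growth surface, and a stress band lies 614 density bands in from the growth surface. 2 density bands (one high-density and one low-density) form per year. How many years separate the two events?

614 − 464 = 150 density bands lie between the two events.
With 2 density bands per year, 150 / 2 = 75 years.

75 yr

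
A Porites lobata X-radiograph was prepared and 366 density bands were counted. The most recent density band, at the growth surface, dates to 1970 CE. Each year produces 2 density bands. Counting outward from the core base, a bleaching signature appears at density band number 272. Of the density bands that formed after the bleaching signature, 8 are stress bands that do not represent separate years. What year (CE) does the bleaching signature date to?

The bleaching signature sits at density band 272 from the core base, so 366 − 272 = 94 density bands formed after it.
Removing the 8 false density bands leaves 94 − 8 = 86 true density bands beyond the bleaching signature.
Dividing by 2 density bands per year: 86 / 2 = 43 years.
The density band at the growth surface is 1970 CE, so the bleaching signature dates to 1970 − 43 = 1927 CE.

1927 CE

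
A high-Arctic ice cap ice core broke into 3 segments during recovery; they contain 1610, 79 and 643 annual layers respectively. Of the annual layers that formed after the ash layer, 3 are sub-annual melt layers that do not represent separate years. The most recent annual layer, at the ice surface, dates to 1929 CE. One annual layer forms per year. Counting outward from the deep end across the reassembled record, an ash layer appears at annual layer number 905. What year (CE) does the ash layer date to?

505 CE

Total annual layers = 1610 + 79 + 643 = 2332.
2332 − 905 = 1427 annual layers lie beyond the ash layer toward the ice surface.
Removing the 3 false annual layers leaves 1427 − 3 = 1424 true annual layers beyond the ash layer.
1929 − 1424 = 505 CE.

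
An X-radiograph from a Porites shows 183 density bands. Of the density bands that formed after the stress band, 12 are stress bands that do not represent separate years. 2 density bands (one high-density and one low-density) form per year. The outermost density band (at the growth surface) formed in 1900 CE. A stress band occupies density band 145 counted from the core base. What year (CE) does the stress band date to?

The stress band sits at density band 145 from the core base, so 183 − 145 = 38 density bands formed after it.
Excluding 12 false density bands: 38 − 12 = 26.
With 2 density bands per year, 26 / 2 = 13 years.
Counting back 13 years from 1900 CE places the stress band in 1900 − 13 = 1887 CE.

1887 CE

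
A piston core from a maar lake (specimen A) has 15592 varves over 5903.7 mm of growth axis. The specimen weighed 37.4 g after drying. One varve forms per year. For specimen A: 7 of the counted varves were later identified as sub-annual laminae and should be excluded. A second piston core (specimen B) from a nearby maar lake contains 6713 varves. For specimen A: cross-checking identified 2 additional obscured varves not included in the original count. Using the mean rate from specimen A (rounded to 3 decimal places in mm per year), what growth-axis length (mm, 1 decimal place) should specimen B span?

2544.2 mm

Specimen A: true varve count = 15592 − 7 + 2 = 15587.
A: Mean rate = 5903.7 mm / 15587 years ≈ 0.379 mm/year.
Length of B = 0.379 × 6713 = 2544.2 mm.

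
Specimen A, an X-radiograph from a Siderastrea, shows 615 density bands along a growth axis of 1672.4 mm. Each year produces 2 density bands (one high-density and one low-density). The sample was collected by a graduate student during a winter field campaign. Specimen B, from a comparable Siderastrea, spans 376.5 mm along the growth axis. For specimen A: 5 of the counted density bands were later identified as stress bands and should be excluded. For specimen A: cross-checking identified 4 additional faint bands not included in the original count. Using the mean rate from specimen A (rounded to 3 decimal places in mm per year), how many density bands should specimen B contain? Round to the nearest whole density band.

138 density bands

Specimen A: after corrections the count is 615 − 5 + 4 = 614 density bands.
Specimen A: 614 density bands at 2 per year is 614 / 2 = 307 years.
A: 1672.4 mm over 307 years gives 1672.4 / 307 ≈ 5.448 mm per year.
For B, 376.5 / 5.448 = 69.11 years; at 2 density bands per year that is 69.11 × 2 ≈ 138 density bands.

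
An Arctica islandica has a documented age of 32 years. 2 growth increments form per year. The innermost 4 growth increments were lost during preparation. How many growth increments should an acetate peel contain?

60 growth increments

32 years at 2 growth increments per year gives 32 × 2 = 64 growth increments.
Subtracting the 4 growth increments not captured gives 64 − 4 = 60 growth increments in the record.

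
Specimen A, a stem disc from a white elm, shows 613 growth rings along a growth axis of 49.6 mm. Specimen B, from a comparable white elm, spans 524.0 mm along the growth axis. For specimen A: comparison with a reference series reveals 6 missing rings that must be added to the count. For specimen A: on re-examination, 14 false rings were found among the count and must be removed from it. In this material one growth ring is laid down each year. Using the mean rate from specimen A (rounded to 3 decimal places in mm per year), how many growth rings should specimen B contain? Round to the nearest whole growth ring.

6390 growth rings

Specimen A: adjusted count: 613 − 14 + 6 = 605 growth rings.
A: 49.6 mm over 605 years gives 49.6 / 605 ≈ 0.082 mm/year.
Specimen B: 524.0 mm / 0.082 mm per year = 6390.24 years ≈ 6390 growth rings.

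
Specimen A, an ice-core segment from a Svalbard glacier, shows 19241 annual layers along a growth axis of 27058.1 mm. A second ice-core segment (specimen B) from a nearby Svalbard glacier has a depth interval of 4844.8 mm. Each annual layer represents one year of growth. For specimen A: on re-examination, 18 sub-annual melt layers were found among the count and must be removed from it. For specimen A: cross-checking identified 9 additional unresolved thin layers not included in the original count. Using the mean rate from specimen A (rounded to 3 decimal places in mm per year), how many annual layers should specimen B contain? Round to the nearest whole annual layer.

3443 annual layers

Specimen A: true annual layer count = 19241 − 18 + 9 = 19232.
A: Extension rate ≈ 27058.1 / 19232 = 1.407 mm/yr.
Specimen B: 4844.8 mm / 1.407 mm per year = 3443.35 years ≈ 3443 annual layers.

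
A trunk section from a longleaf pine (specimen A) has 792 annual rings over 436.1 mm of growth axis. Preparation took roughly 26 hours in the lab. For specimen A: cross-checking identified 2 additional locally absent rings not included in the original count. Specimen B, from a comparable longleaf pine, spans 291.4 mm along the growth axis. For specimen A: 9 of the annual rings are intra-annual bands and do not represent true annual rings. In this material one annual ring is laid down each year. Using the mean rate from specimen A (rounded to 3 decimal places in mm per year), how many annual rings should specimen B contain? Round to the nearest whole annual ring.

524 annual rings

Specimen A: true annual ring count = 792 − 9 + 2 = 785.
A: Extension rate ≈ 436.1 / 785 = 0.556 mm/yr.
For B, 291.4 / 0.556 = 524.10 years ≈ 524 annual rings.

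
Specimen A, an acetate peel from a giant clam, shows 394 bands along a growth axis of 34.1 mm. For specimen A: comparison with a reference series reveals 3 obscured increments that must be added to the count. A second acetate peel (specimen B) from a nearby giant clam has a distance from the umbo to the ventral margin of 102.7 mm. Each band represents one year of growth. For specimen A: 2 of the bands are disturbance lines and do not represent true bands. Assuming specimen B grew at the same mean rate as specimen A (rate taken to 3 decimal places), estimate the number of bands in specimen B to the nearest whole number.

Specimen A: correcting the raw count gives 394 − 2 + 3 = 395 true bands.
A: 34.1 mm over 395 years gives 34.1 / 395 ≈ 0.086 mm per year.
Specimen B: 102.7 mm / 0.086 mm per year = 1194.19 years ≈ 1194 bands.

1194 bands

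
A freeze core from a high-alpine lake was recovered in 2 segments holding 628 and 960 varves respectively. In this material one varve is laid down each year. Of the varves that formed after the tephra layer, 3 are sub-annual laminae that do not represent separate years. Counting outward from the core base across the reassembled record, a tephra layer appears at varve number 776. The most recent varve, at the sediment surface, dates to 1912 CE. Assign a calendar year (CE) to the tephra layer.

Total varves = 628 + 960 = 1588.
Between varve 776 and the sediment surface there are 1588 − 776 = 812 varves.
Removing the 3 false varves leaves 812 − 3 = 809 true varves beyond the tephra layer.
The varve at the sediment surface is 1912 CE, so the tephra layer dates to 1912 − 809 = 1103 CE.

1103 CE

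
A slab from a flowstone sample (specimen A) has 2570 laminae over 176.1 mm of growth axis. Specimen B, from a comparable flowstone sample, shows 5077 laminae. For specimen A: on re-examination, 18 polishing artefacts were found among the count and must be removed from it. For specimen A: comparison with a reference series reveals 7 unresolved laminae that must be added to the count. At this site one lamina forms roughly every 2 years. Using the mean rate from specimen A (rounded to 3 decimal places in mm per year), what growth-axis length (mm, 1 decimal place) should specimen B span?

345.2 mm

Specimen A: correcting the raw count gives 2570 − 18 + 7 = 2559 true laminae.
Specimen A: 2559 laminae at 2 years each span 2559 × 2 = 5118 years.
A: Extension rate ≈ 176.1 / 5118 = 0.034 mm/year.
Specimen B: at 2 years per lamina, 5077 × 2 = 10154 years. Length of B = 0.034 × 10154 = 345.2 mm.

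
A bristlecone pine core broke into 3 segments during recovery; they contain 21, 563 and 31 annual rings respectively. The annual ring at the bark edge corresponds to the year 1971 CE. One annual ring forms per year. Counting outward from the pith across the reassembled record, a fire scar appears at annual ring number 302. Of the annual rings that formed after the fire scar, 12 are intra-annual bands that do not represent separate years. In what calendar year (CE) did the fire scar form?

1670 CE

Total annual rings = 21 + 563 + 31 = 615.
The fire scar sits at annual ring 302 from the pith, so 615 − 302 = 313 annual rings formed after it.
Excluding 12 false annual rings: 313 − 12 = 301.
Counting back 301 years from 1971 CE places the fire scar in 1971 − 301 = 1670 CE.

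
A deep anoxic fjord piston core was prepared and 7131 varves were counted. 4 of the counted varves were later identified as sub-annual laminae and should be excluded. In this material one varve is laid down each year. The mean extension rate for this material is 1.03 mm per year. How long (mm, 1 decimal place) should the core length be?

7340.8 mm

True varve count = 7131 − 4 = 7127.
Predicted length = 1.03 mm/year × 7127 years = 7340.8 mm.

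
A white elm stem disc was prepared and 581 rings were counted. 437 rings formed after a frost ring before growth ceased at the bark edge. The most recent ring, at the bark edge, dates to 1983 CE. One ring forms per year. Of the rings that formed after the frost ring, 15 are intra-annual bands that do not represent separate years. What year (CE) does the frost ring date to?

437 rings post-date the frost ring.
Excluding 15 false rings: 437 − 15 = 422.
The ring at the bark edge is 1983 CE, so the frost ring dates to 1983 − 422 = 1561 CE.

1561 CE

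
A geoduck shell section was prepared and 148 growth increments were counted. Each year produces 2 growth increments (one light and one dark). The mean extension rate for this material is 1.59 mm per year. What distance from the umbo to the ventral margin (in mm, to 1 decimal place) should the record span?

117.7 mm

148 growth increments at 2 per year is 148 / 2 = 74 years.
Length ≈ 1.59 × 74 = 117.7 mm.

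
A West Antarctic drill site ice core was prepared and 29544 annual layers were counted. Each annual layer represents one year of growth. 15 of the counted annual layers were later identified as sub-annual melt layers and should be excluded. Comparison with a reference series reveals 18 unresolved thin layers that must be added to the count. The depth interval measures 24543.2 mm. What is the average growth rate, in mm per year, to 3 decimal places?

True annual layer count = 29544 − 15 + 18 = 29547.
Mean rate = 24543.2 mm / 29547 years ≈ 0.831 mm per year.

0.831 mm per year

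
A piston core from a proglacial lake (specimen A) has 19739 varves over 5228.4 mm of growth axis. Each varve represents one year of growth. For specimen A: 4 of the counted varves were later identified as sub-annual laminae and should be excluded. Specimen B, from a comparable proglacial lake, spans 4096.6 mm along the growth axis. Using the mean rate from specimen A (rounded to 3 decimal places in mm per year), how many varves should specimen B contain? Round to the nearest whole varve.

15459 varves

Specimen A: correcting the raw count gives 19739 − 4 = 19735 true varves.
A: Mean rate = 5228.4 mm / 19735 years ≈ 0.265 mm per year.
Specimen B: 4096.6 mm / 0.265 mm per year = 15458.87 years ≈ 15459 varves.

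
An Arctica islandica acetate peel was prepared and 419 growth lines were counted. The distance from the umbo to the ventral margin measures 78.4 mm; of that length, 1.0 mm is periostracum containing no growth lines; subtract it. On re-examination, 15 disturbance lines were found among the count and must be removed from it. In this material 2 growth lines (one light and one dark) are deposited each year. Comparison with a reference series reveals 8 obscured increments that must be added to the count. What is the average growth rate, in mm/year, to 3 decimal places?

0.376 mm/year

True growth line count = 419 − 15 + 8 = 412.
Dividing by 2 growth lines per year: 412 / 2 = 206 years.
Net length = 78.4 − 1.0 = 77.4 mm.
77.4 mm over 206 years gives 77.4 / 206 ≈ 0.376 mm/year.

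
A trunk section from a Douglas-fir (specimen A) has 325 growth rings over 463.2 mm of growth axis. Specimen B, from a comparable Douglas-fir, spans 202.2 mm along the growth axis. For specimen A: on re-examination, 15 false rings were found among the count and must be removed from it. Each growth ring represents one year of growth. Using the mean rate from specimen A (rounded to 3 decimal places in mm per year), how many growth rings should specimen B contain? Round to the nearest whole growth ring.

135 growth rings

Specimen A: after corrections the count is 325 − 15 = 310 growth rings.
A: Mean rate = 463.2 mm / 310 years ≈ 1.494 mm per year.
B spans 202.2 / 1.494 = 135.34 years ≈ 135 growth rings.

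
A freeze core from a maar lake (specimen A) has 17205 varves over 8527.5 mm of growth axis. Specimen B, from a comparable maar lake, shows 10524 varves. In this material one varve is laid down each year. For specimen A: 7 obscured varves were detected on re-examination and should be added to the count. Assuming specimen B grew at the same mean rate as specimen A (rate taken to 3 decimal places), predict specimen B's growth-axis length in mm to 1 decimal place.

5209.4 mm

Specimen A: correcting the raw count gives 17205 + 7 = 17212 true varves.
A: Extension rate ≈ 8527.5 / 17212 = 0.495 mm/year.
Length of B = 0.495 × 10524 = 5209.4 mm.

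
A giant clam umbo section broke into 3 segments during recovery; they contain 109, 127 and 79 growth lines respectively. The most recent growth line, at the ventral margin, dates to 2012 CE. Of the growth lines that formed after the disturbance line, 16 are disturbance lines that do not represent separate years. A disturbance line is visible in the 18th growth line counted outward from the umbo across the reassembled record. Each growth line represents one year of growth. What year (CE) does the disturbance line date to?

1731 CE

Total growth lines = 109 + 127 + 79 = 315.
The disturbance line sits at growth line 18 from the umbo, so 315 − 18 = 297 growth lines formed after it.
297 − 16 false = 281 true growth lines after the disturbance line.
2012 − 281 = 1731 CE.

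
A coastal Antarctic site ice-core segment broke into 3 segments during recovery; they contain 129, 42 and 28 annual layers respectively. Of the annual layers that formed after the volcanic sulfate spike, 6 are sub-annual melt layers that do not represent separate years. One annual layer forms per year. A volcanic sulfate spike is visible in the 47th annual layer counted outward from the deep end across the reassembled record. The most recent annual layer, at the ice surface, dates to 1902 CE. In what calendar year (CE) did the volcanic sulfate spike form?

1756 CE

Total annual layers = 129 + 42 + 28 = 199.
199 − 47 = 152 annual layers lie beyond the volcanic sulfate spike toward the ice surface.
Excluding 6 false annual layers: 152 − 6 = 146.
The annual layer at the ice surface is 1902 CE, so the volcanic sulfate spike dates to 1902 − 146 = 1756 CE.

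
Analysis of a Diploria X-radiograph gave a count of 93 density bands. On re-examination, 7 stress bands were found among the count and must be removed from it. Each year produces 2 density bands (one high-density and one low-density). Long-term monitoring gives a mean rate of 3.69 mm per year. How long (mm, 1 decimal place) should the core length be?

158.7 mm

Adjusted count: 93 − 7 = 86 density bands.
86 density bands at 2 per year is 86 / 2 = 43 years.
Predicted length = 3.69 mm/year × 43 years = 158.7 mm.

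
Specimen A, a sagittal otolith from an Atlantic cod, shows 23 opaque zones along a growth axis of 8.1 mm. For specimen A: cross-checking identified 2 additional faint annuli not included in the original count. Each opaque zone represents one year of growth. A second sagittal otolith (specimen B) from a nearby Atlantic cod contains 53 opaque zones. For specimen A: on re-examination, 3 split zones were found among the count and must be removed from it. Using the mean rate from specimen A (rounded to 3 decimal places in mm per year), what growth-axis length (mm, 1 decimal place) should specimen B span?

Specimen A: adjusted count: 23 − 3 + 2 = 22 opaque zones.
A: Extension rate ≈ 8.1 / 22 = 0.368 mm/year.
Length of B = 0.368 × 53 = 19.5 mm.

19.5 mm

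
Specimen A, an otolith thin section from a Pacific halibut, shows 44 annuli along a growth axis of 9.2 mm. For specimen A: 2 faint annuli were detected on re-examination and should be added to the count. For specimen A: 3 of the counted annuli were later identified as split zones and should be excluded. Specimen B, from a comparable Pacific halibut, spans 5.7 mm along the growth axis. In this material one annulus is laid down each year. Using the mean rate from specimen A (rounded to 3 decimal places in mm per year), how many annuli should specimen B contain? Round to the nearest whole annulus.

27 annuli

Specimen A: after corrections the count is 44 − 3 + 2 = 43 annuli.
A: Mean rate = 9.2 mm / 43 years ≈ 0.214 mm/year.
B spans 5.7 / 0.214 = 26.64 years ≈ 27 annuli.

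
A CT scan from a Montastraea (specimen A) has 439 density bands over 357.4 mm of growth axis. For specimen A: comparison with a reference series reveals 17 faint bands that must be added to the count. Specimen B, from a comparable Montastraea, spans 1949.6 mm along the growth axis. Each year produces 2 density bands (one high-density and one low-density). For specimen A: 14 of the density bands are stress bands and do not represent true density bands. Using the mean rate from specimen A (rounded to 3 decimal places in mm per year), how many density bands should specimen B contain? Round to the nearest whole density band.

Specimen A: after corrections the count is 439 − 14 + 17 = 442 density bands.
Specimen A: dividing by 2 density bands per year: 442 / 2 = 221 years.
A: Mean rate = 357.4 mm / 221 years ≈ 1.617 mm/year.
B spans 1949.6 / 1.617 = 1205.69 years; at 2 density bands per year that is 1205.69 × 2 ≈ 2411 density bands.

2411 density bands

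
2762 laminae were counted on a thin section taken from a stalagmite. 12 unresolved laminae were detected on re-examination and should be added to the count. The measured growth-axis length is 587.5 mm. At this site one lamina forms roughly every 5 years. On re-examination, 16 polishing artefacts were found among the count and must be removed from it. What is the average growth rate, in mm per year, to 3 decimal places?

After corrections the count is 2762 − 16 + 12 = 2758 laminae.
At 5 years per lamina, 2758 × 5 = 13790 years.
587.5 mm over 13790 years gives 587.5 / 13790 ≈ 0.043 mm per year.

0.043 mm per year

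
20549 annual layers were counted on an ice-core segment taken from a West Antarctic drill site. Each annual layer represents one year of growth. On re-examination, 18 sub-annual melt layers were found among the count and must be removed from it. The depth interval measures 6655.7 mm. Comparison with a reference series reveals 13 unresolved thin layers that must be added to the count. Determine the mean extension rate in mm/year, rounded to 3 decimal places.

Adjusted count: 20549 − 18 + 13 = 20544 annual layers.
Extension rate ≈ 6655.7 / 20544 = 0.324 mm/year.

0.324 mm/year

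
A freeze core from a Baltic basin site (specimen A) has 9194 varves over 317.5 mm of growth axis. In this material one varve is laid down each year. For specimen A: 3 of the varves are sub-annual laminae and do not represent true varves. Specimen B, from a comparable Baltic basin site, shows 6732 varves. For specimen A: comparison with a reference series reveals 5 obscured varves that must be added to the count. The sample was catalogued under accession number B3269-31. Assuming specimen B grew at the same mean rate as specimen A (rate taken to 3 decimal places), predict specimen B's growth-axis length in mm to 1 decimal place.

Specimen A: adjusted count: 9194 − 3 + 5 = 9196 varves.
A: Mean rate = 317.5 mm / 9196 years ≈ 0.035 mm/year.
B's length ≈ 0.035 × 6732 = 235.6 mm.

235.6 mm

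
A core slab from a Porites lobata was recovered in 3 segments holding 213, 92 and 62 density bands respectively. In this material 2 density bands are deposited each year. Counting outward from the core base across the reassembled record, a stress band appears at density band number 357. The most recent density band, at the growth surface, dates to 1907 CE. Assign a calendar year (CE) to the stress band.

Total density bands = 213 + 92 + 62 = 367.
The stress band sits at density band 357 from the core base, so 367 − 357 = 10 density bands formed after it.
Dividing by 2 density bands per year: 10 / 2 = 5 years.
Counting back 5 years from 1907 CE places the stress band in 1907 − 5 = 1902 CE.

1902 CE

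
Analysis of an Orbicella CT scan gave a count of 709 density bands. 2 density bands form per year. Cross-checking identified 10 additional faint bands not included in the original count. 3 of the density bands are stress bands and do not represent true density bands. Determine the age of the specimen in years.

After corrections the count is 709 − 3 + 10 = 716 density bands.
Dividing by 2 density bands per year: 716 / 2 = 358 years.

358 years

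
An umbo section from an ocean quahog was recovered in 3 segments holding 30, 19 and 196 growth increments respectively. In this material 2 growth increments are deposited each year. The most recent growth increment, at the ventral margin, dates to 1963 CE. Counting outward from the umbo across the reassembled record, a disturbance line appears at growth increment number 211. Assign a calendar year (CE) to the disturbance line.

Total growth increments = 30 + 19 + 196 = 245.
245 − 211 = 34 growth increments lie beyond the disturbance line toward the ventral margin.
34 growth increments at 2 per year is 34 / 2 = 17 years.
Counting back 17 years from 1963 CE places the disturbance line in 1963 − 17 = 1946 CE.

1946 CE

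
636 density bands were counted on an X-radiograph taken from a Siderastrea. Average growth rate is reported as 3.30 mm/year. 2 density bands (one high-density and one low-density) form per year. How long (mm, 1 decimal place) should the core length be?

636 density bands at 2 per year is 636 / 2 = 318 years.
Predicted length = 3.30 mm/year × 318 years = 1049.4 mm.

1049.4 mm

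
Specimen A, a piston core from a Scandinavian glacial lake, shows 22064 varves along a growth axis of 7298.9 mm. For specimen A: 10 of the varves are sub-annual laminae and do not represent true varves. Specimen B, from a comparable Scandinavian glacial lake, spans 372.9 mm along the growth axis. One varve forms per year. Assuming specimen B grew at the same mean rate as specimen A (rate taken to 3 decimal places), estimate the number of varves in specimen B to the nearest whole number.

Specimen A: correcting the raw count gives 22064 − 10 = 22054 true varves.
A: 7298.9 mm over 22054 years gives 7298.9 / 22054 ≈ 0.331 mm/yr.
Specimen B: 372.9 mm / 0.331 mm per year = 1126.59 years ≈ 1127 varves.

1127 varves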